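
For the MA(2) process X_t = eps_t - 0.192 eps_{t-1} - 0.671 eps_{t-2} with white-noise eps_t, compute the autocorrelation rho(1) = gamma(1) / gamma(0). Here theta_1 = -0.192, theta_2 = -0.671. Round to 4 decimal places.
\rho(1) = -0.0425

For an MA(q) process with theta_0 = 1, the autocovariance is
  gamma(k) = sigma^2 * sum_{i=0..q-k} theta_i * theta_{i+k},
and rho(k) = gamma(k) / gamma(0). Sigma^2 cancels.
  numerator   = (1)*(-0.192) + (-0.192)*(-0.671) = -0.063168.
  denominator = (1)^2 + (-0.192)^2 + (-0.671)^2 = 1.487105.
  rho(1) = -0.063168 / 1.487105 = -0.0425.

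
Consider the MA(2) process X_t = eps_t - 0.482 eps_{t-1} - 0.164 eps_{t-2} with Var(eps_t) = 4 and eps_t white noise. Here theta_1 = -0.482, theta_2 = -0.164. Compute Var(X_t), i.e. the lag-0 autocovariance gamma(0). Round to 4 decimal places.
\gamma(0) = 5.0369

For an MA(q) process X_t = eps_t + sum_i theta_i eps_{t-i} with
Var(eps_t) = sigma^2, the variance is
  gamma(0) = sigma^2 * (1 + sum_i theta_i^2).
  sum_i theta_i^2 = (-0.482)^2 + (-0.164)^2 = 0.232324 + 0.026896 = 0.25922.
  gamma(0) = 4 * (1 + 0.25922) = 4 * 1.25922 = 5.03688, which rounds to 5.0369.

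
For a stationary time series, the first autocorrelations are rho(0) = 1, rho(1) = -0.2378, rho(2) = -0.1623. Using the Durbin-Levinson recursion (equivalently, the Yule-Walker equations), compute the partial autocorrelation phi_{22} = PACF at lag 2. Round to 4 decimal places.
\phi_{22} = -0.2320

The PACF at lag k is phi_{kk}, the last component of the solution
to the Yule-Walker system G_k phi = r_k where
  (G_k)_{ij} = rho(|i - j|), (r_k)_i = rho(i), i,j = 1..k.
Equivalently, Durbin-Levinson gives phi_{kk} iteratively:
  phi_{11} = rho(1)
  phi_{kk} = [rho(k) - sum_{j=1..k-1} phi_{k-1,j} rho(k-j)]
            / [1 - sum_{j=1..k-1} phi_{k-1,j} rho(j)],
  phi_{k,j} = phi_{k-1,j} - phi_{kk} phi_{k-1,k-j},  j = 1..k-1.
Step k = 1:
  phi_11 = rho(1) = -0.2378.
Step k = 2:
  phi_22 = [rho(2) - phi_11 rho(1)] / [1 - phi_11 rho(1)] = [-0.1623 - (-0.2378)(-0.2378)] / [1 - (-0.2378)(-0.2378)]
         = -0.21884884 / 0.94345116 = -0.232.
Therefore phi_{22} = -0.2320.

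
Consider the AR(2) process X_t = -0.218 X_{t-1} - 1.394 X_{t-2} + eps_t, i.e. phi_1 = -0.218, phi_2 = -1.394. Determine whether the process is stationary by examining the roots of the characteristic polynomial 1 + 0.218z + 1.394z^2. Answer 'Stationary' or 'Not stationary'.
\text{Not stationary}

The AR(p) characteristic polynomial is P(z) = 1 + 0.218z + 1.394z^2.
Stationarity requires all roots to lie outside the unit circle, i.e. |z| > 1 for every root.
Set 1 + (0.218) z + (1.394) z^2 = 0, i.e. a z^2 + b z + c = 0 with a = 1.394, b = 0.218, c = 1.
Discriminant D = b^2 - 4ac = (0.218)^2 - 4*(1.394)*1 = 0.047524 - (5.576) = -5.528476.
D < 0, so the roots are the complex-conjugate pair z = (-b +/- i sqrt(-D)) / (2a) = -0.0782 +/- 0.8434i.
For a conjugate pair |z|^2 = z * conj(z) = (product of roots) = c/a = 1/(1.394) = 0.71736, so |z| = sqrt(0.71736) = 0.847 for both roots.
Moduli of all roots: 0.8470, 0.8470.
All moduli strictly greater than 1? No.
Verdict: Not stationary.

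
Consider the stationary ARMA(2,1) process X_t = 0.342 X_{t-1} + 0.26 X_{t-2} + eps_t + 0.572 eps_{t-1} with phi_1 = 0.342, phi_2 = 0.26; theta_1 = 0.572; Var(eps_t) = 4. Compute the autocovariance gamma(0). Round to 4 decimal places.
\gamma(0) = 10.1243

Multiply the model equation by X_{t-k} and take expectations. With theta_0 = psi_0 = 1 and psi_j the MA(infinity) weights, this gives
  gamma(k) - sum_i phi_i gamma(k-i) = c_k,
  c_k = sigma^2 * sum_{j=k..q} theta_j psi_{j-k}   (c_k = 0 for k > q),
using gamma(-m) = gamma(m).
psi-weights needed (psi_j = theta_j + sum_i phi_i psi_{j-i}):
  psi_1 = theta_1 + phi_1 = 0.572 + (0.342) = 0.914
Right-hand sides:
  c_0 = sigma^2 (1 + theta_1 psi_1) = 4 * (1 + (0.572)(0.914)) = 4 * 1.522808 = 6.091232
  c_1 = sigma^2 theta_1 = 4 * (0.572) = 2.288
  c_2 = 0
Equations for k = 0, 1, 2 (AR order 2, c_2 = 0):
  (E0) gamma(0) = phi_1 gamma(1) + phi_2 gamma(2) + c_0
  (E1) gamma(1) = phi_1 gamma(0) + phi_2 gamma(1) + c_1
  (E2) gamma(2) = phi_1 gamma(1) + phi_2 gamma(0)
From (E1): gamma(1) = A gamma(0) + B with
  A = phi_1 / (1 - phi_2) = 0.342 / 0.74 = 0.462162,   B = c_1 / (1 - phi_2) = 2.288 / 0.74 = 3.091892.
Insert (E2) into (E0): gamma(0) (1 - phi_2^2) = phi_1 (1 + phi_2) gamma(1) + c_0.
  phi_1 (1 + phi_2) = (0.342)(1.26) = 0.43092,   1 - phi_2^2 = 0.9324.
Replace gamma(1) by A gamma(0) + B and collect gamma(0):
  gamma(0) [0.9324 - (0.43092)(0.462162)] = (0.43092)(3.091892) + 6.091232
  gamma(0) * 0.733245 = 7.42359
  gamma(0) = 7.42359 / 0.733245 = 10.124296.
Therefore gamma(0) = 10.1243 (to 4 decimal places).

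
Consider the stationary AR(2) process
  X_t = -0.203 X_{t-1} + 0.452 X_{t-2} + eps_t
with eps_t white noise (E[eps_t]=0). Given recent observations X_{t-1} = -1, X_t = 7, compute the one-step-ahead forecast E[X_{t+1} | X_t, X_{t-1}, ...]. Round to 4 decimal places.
E[X_{t+1} \mid \mathcal F_t] = -1.8730

For an AR(p) model X_t = c + sum_i phi_i X_{t-i} + eps_t, the
one-step-ahead conditional mean is
  E[X_{t+1} | X_t, ...] = c + sum_i phi_i X_{t+1-i}.
Substitute known values:
  E[X_{t+1} | ...] = (-0.203) * (7) + (0.452) * (-1)
                   = -1.8730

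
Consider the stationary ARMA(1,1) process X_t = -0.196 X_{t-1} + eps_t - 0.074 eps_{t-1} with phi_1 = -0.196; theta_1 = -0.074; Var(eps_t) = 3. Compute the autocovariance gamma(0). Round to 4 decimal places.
\gamma(0) = 3.2274

Multiply the model equation by X_{t-k} and take expectations. With theta_0 = psi_0 = 1 and psi_j the MA(infinity) weights, this gives
  gamma(k) - sum_i phi_i gamma(k-i) = c_k,
  c_k = sigma^2 * sum_{j=k..q} theta_j psi_{j-k}   (c_k = 0 for k > q),
using gamma(-m) = gamma(m).
psi-weights needed (psi_j = theta_j + sum_i phi_i psi_{j-i}):
  psi_1 = theta_1 + phi_1 = -0.074 + (-0.196) = -0.27
Right-hand sides:
  c_0 = sigma^2 (1 + theta_1 psi_1) = 3 * (1 + (-0.074)(-0.27)) = 3 * 1.01998 = 3.05994
  c_1 = sigma^2 theta_1 = 3 * (-0.074) = -0.222
  c_2 = 0
Equations for k = 0 and k = 1 (AR order 1):
  gamma(0) = phi_1 gamma(1) + c_0
  gamma(1) = phi_1 gamma(0) + c_1
Substituting the second into the first: gamma(0) (1 - phi_1^2) = c_0 + phi_1 c_1, so
  gamma(0) = (c_0 + phi_1 c_1) / (1 - phi_1^2) = (3.05994 + (-0.196)(-0.222)) / (1 - (-0.196)^2) = 3.103452 / 0.961584 = 3.227437.
Therefore gamma(0) = 3.2274 (to 4 decimal places).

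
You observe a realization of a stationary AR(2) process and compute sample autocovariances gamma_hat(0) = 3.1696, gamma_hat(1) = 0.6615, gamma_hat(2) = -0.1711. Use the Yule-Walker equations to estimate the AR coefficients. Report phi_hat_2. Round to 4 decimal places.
\hat\phi_{2} = -0.1020

The Yule-Walker equations for an AR(p) process read, in matrix form,
  Gamma_p phi = r_p,   with   (Gamma_p)_{ij} = gamma(|i - j|),
                       (r_p)_i = gamma(i),   i,j = 1..p.
Substitute the sample gammas (Toeplitz matrix and right-hand side of size 2):
  Gamma_p = [[3.1696, 0.6615], [0.6615, 3.1696]]
  r_p     = [0.6615, -0.1711]
Written out:
  3.1696 phi_1 + 0.6615 phi_2 = 0.6615
  0.6615 phi_1 + 3.1696 phi_2 = -0.1711
Solve by Cramer's rule:
  det = gamma(0)^2 - gamma(1)^2 = (3.1696)^2 - (0.6615)^2 = 10.04636416 - 0.43758225 = 9.60878191
  phi_hat_1 = [gamma(1) gamma(0) - gamma(1) gamma(2)] / det = [(0.6615)(3.1696) - (0.6615)(-0.1711)] / 9.60878191 = 2.20987305 / 9.60878191 = 0.23
  phi_hat_2 = [gamma(0) gamma(2) - gamma(1)^2] / det = [(3.1696)(-0.1711) - (0.6615)^2] / 9.60878191 = -0.97990081 / 9.60878191 = -0.102
So phi_hat = [0.2300, -0.1020].
Therefore phi_hat_2 = -0.1020.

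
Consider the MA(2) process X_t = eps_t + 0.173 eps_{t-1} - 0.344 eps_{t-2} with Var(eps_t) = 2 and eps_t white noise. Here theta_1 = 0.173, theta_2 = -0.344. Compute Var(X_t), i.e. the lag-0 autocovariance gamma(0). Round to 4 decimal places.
\gamma(0) = 2.2965

For an MA(q) process X_t = eps_t + sum_i theta_i eps_{t-i} with
Var(eps_t) = sigma^2, the variance is
  gamma(0) = sigma^2 * (1 + sum_i theta_i^2).
  sum_i theta_i^2 = (0.173)^2 + (-0.344)^2 = 0.029929 + 0.118336 = 0.148265.
  gamma(0) = 2 * (1 + 0.148265) = 2 * 1.148265 = 2.29653, which rounds to 2.2965.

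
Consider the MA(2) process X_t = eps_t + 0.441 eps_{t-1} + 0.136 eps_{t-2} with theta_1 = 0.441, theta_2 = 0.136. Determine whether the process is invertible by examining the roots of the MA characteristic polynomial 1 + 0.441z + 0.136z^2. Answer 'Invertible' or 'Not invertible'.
\text{Invertible}

The MA(q) characteristic polynomial is P(z) = 1 + 0.441z + 0.136z^2.
Invertibility requires all roots to lie outside the unit circle, i.e. |z| > 1 for every root.
Set 1 + (0.441) z + (0.136) z^2 = 0, i.e. a z^2 + b z + c = 0 with a = 0.136, b = 0.441, c = 1.
Discriminant D = b^2 - 4ac = (0.441)^2 - 4*(0.136)*1 = 0.194481 - (0.544) = -0.349519.
D < 0, so the roots are the complex-conjugate pair z = (-b +/- i sqrt(-D)) / (2a) = -1.6213 +/- 2.1735i.
For a conjugate pair |z|^2 = z * conj(z) = (product of roots) = c/a = 1/(0.136) = 7.352941, so |z| = sqrt(7.352941) = 2.7116 for both roots.
Moduli of all roots: 2.7116, 2.7116.
All moduli strictly greater than 1? Yes.
Verdict: Invertible.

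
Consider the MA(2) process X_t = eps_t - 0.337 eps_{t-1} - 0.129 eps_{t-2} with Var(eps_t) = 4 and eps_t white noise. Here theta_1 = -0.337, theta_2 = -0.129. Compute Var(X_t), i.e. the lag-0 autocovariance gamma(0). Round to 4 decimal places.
\gamma(0) = 4.5208

For an MA(q) process X_t = eps_t + sum_i theta_i eps_{t-i} with
Var(eps_t) = sigma^2, the variance is
  gamma(0) = sigma^2 * (1 + sum_i theta_i^2).
  sum_i theta_i^2 = (-0.337)^2 + (-0.129)^2 = 0.113569 + 0.016641 = 0.13021.
  gamma(0) = 4 * (1 + 0.13021) = 4 * 1.13021 = 4.52084, which rounds to 4.5208.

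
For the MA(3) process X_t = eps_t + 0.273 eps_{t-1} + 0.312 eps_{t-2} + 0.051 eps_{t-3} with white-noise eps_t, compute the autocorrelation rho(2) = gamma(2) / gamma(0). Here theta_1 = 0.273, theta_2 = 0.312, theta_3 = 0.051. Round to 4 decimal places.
\rho(2) = 0.2775

For an MA(q) process with theta_0 = 1, the autocovariance is
  gamma(k) = sigma^2 * sum_{i=0..q-k} theta_i * theta_{i+k},
and rho(k) = gamma(k) / gamma(0). Sigma^2 cancels.
  numerator   = (1)*(0.312) + (0.273)*(0.051) = 0.325923.
  denominator = (1)^2 + (0.273)^2 + (0.312)^2 + (0.051)^2 = 1.174474.
  rho(2) = 0.325923 / 1.174474 = 0.2775.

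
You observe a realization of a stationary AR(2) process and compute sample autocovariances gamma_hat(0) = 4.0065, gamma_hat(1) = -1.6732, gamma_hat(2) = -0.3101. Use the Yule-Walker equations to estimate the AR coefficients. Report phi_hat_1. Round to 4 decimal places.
\hat\phi_{1} = -0.5450

The Yule-Walker equations for an AR(p) process read, in matrix form,
  Gamma_p phi = r_p,   with   (Gamma_p)_{ij} = gamma(|i - j|),
                       (r_p)_i = gamma(i),   i,j = 1..p.
Substitute the sample gammas (Toeplitz matrix and right-hand side of size 2):
  Gamma_p = [[4.0065, -1.6732], [-1.6732, 4.0065]]
  r_p     = [-1.6732, -0.3101]
Written out:
  4.0065 phi_1 - 1.6732 phi_2 = -1.6732
  -1.6732 phi_1 + 4.0065 phi_2 = -0.3101
Solve by Cramer's rule:
  det = gamma(0)^2 - gamma(1)^2 = (4.0065)^2 - (-1.6732)^2 = 16.05204225 - 2.79959824 = 13.25244401
  phi_hat_1 = [gamma(1) gamma(0) - gamma(1) gamma(2)] / det = [(-1.6732)(4.0065) - (-1.6732)(-0.3101)] / 13.25244401 = -7.22253512 / 13.25244401 = -0.545
  phi_hat_2 = [gamma(0) gamma(2) - gamma(1)^2] / det = [(4.0065)(-0.3101) - (-1.6732)^2] / 13.25244401 = -4.04201389 / 13.25244401 = -0.305
So phi_hat = [-0.5450, -0.3050].
Therefore phi_hat_1 = -0.5450.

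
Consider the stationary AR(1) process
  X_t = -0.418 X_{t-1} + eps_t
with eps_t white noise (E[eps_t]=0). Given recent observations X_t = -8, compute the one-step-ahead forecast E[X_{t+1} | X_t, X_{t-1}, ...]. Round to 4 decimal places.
E[X_{t+1} \mid \mathcal F_t] = 3.3440

For an AR(p) model X_t = c + sum_i phi_i X_{t-i} + eps_t, the
one-step-ahead conditional mean is
  E[X_{t+1} | X_t, ...] = c + sum_i phi_i X_{t+1-i}.
Substitute known values:
  E[X_{t+1} | ...] = (-0.418) * (-8)
                   = 3.3440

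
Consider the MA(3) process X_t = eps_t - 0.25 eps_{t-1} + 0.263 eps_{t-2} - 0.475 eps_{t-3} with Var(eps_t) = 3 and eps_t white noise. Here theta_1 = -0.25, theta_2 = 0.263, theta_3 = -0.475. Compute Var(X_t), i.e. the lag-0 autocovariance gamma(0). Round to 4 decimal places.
\gamma(0) = 4.0719

For an MA(q) process X_t = eps_t + sum_i theta_i eps_{t-i} with
Var(eps_t) = sigma^2, the variance is
  gamma(0) = sigma^2 * (1 + sum_i theta_i^2).
  sum_i theta_i^2 = (-0.25)^2 + (0.263)^2 + (-0.475)^2 = 0.0625 + 0.069169 + 0.225625 = 0.357294.
  gamma(0) = 3 * (1 + 0.357294) = 3 * 1.357294 = 4.071882, which rounds to 4.0719.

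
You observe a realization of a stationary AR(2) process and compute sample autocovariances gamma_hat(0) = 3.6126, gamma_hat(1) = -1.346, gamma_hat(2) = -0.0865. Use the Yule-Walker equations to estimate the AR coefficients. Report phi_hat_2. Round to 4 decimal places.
\hat\phi_{2} = -0.1890

The Yule-Walker equations for an AR(p) process read, in matrix form,
  Gamma_p phi = r_p,   with   (Gamma_p)_{ij} = gamma(|i - j|),
                       (r_p)_i = gamma(i),   i,j = 1..p.
Substitute the sample gammas (Toeplitz matrix and right-hand side of size 2):
  Gamma_p = [[3.6126, -1.346], [-1.346, 3.6126]]
  r_p     = [-1.346, -0.0865]
Written out:
  3.6126 phi_1 - 1.346 phi_2 = -1.346
  -1.346 phi_1 + 3.6126 phi_2 = -0.0865
Solve by Cramer's rule:
  det = gamma(0)^2 - gamma(1)^2 = (3.6126)^2 - (-1.346)^2 = 13.05087876 - 1.811716 = 11.23916276
  phi_hat_1 = [gamma(1) gamma(0) - gamma(1) gamma(2)] / det = [(-1.346)(3.6126) - (-1.346)(-0.0865)] / 11.23916276 = -4.9789886 / 11.23916276 = -0.443
  phi_hat_2 = [gamma(0) gamma(2) - gamma(1)^2] / det = [(3.6126)(-0.0865) - (-1.346)^2] / 11.23916276 = -2.1242059 / 11.23916276 = -0.189
So phi_hat = [-0.4430, -0.1890].
Therefore phi_hat_2 = -0.1890.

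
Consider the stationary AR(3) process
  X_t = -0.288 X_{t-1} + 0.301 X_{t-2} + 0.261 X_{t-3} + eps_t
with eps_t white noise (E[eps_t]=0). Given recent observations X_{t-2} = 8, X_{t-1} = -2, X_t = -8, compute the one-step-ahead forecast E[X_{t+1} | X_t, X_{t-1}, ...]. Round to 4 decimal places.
E[X_{t+1} \mid \mathcal F_t] = 3.7900

For an AR(p) model X_t = c + sum_i phi_i X_{t-i} + eps_t, the
one-step-ahead conditional mean is
  E[X_{t+1} | X_t, ...] = c + sum_i phi_i X_{t+1-i}.
Substitute known values:
  E[X_{t+1} | ...] = (-0.288) * (-8) + (0.301) * (-2) + (0.261) * (8)
                   = 3.7900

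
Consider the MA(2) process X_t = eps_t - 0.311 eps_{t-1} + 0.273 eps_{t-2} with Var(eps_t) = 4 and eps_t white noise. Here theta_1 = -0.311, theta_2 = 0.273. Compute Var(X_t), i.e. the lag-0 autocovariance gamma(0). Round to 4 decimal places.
\gamma(0) = 4.6850

For an MA(q) process X_t = eps_t + sum_i theta_i eps_{t-i} with
Var(eps_t) = sigma^2, the variance is
  gamma(0) = sigma^2 * (1 + sum_i theta_i^2).
  sum_i theta_i^2 = (-0.311)^2 + (0.273)^2 = 0.096721 + 0.074529 = 0.17125.
  gamma(0) = 4 * (1 + 0.17125) = 4 * 1.17125 = 4.685, which rounds to 4.6850.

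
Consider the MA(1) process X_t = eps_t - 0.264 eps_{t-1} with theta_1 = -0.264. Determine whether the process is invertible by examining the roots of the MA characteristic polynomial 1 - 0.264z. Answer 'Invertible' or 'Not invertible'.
\text{Invertible}

The MA(q) characteristic polynomial is P(z) = 1 - 0.264z.
Invertibility requires all roots to lie outside the unit circle, i.e. |z| > 1 for every root.
This is linear in z: 1 + (-0.264) z = 0  =>  z = -1/(-0.264) = 3.787879,  |z| = 3.787879.
Moduli of all roots: 3.7879.
All moduli strictly greater than 1? Yes.
Verdict: Invertible.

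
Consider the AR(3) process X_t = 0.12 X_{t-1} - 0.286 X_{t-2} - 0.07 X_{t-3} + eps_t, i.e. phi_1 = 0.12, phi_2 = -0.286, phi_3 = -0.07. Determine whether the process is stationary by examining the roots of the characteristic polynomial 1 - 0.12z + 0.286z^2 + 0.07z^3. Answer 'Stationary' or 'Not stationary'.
\text{Stationary}

The AR(p) characteristic polynomial is P(z) = 1 - 0.12z + 0.286z^2 + 0.07z^3.
Stationarity requires all roots to lie outside the unit circle, i.e. |z| > 1 for every root.
Degree 3: look for a simple real root z0 first, then factor out (1 - z/z0) and solve the remaining quadratic.
Testing z0 = -5: P(-5) = 1 + (-0.12)(-5) + (0.286)(-5)^2 + (0.07)(-5)^3
  = 1 + (0.6) + (7.15) + (-8.75) = 0.  So z_0 = -5 is a root, |z_0| = 5.
Divide out the factor (1 + 0.2 z) = (1 - z/z0) (since 1/z0 = -0.2):
  P(z) = (1 + 0.2 z)(1 + (-0.32) z + (0.35) z^2)
  [check: z-coef -0.32 - (-0.2) = -0.12; z^2-coef 0.35 - (-0.2)(-0.32) = 0.286; z^3-coef -(-0.2)(0.35) = 0.07.]
Remaining roots from the quadratic factor 1 + (-0.32) z + (0.35) z^2:
  Set 1 + (-0.32) z + (0.35) z^2 = 0, i.e. a z^2 + b z + c = 0 with a = 0.35, b = -0.32, c = 1.
  Discriminant D = b^2 - 4ac = (-0.32)^2 - 4*(0.35)*1 = 0.1024 - (1.4) = -1.2976.
  D < 0, so the roots are the complex-conjugate pair z = (-b +/- i sqrt(-D)) / (2a) = 0.4571 +/- 1.6273i.
  For a conjugate pair |z|^2 = z * conj(z) = (product of roots) = c/a = 1/(0.35) = 2.857143, so |z| = sqrt(2.857143) = 1.6903 for both roots.
Moduli of all roots: 5.0000, 1.6903, 1.6903.
All moduli strictly greater than 1? Yes.
Verdict: Stationary.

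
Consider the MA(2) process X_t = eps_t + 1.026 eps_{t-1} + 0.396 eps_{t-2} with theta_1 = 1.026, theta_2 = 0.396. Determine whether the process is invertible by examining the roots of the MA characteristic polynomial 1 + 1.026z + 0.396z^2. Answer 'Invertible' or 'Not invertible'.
\text{Invertible}

The MA(q) characteristic polynomial is P(z) = 1 + 1.026z + 0.396z^2.
Invertibility requires all roots to lie outside the unit circle, i.e. |z| > 1 for every root.
Set 1 + (1.026) z + (0.396) z^2 = 0, i.e. a z^2 + b z + c = 0 with a = 0.396, b = 1.026, c = 1.
Discriminant D = b^2 - 4ac = (1.026)^2 - 4*(0.396)*1 = 1.052676 - (1.584) = -0.531324.
D < 0, so the roots are the complex-conjugate pair z = (-b +/- i sqrt(-D)) / (2a) = -1.2955 +/- 0.9204i.
For a conjugate pair |z|^2 = z * conj(z) = (product of roots) = c/a = 1/(0.396) = 2.525253, so |z| = sqrt(2.525253) = 1.5891 for both roots.
Moduli of all roots: 1.5891, 1.5891.
All moduli strictly greater than 1? Yes.
Verdict: Invertible.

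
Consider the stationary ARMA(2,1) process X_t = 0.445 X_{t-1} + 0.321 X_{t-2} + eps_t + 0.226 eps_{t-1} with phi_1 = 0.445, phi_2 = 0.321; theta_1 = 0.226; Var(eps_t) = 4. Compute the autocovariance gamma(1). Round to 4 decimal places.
\gamma(1) = 8.2338

Multiply the model equation by X_{t-k} and take expectations. With theta_0 = psi_0 = 1 and psi_j the MA(infinity) weights, this gives
  gamma(k) - sum_i phi_i gamma(k-i) = c_k,
  c_k = sigma^2 * sum_{j=k..q} theta_j psi_{j-k}   (c_k = 0 for k > q),
using gamma(-m) = gamma(m).
psi-weights needed (psi_j = theta_j + sum_i phi_i psi_{j-i}):
  psi_1 = theta_1 + phi_1 = 0.226 + (0.445) = 0.671
Right-hand sides:
  c_0 = sigma^2 (1 + theta_1 psi_1) = 4 * (1 + (0.226)(0.671)) = 4 * 1.151646 = 4.606584
  c_1 = sigma^2 theta_1 = 4 * (0.226) = 0.904
  c_2 = 0
Equations for k = 0, 1, 2 (AR order 2, c_2 = 0):
  (E0) gamma(0) = phi_1 gamma(1) + phi_2 gamma(2) + c_0
  (E1) gamma(1) = phi_1 gamma(0) + phi_2 gamma(1) + c_1
  (E2) gamma(2) = phi_1 gamma(1) + phi_2 gamma(0)
From (E1): gamma(1) = A gamma(0) + B with
  A = phi_1 / (1 - phi_2) = 0.445 / 0.679 = 0.655376,   B = c_1 / (1 - phi_2) = 0.904 / 0.679 = 1.33137.
Insert (E2) into (E0): gamma(0) (1 - phi_2^2) = phi_1 (1 + phi_2) gamma(1) + c_0.
  phi_1 (1 + phi_2) = (0.445)(1.321) = 0.587845,   1 - phi_2^2 = 0.896959.
Replace gamma(1) by A gamma(0) + B and collect gamma(0):
  gamma(0) [0.896959 - (0.587845)(0.655376)] = (0.587845)(1.33137) + 4.606584
  gamma(0) * 0.5117 = 5.389223
  gamma(0) = 5.389223 / 0.5117 = 10.532002.
  gamma(1) = A gamma(0) + B = (0.655376)(10.532002) + (1.33137) = 8.233786.
Therefore gamma(1) = 8.2338 (to 4 decimal places).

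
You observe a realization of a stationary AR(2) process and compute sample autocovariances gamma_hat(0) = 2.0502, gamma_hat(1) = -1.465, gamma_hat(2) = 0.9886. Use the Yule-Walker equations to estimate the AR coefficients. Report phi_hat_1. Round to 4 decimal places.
\hat\phi_{1} = -0.7560

The Yule-Walker equations for an AR(p) process read, in matrix form,
  Gamma_p phi = r_p,   with   (Gamma_p)_{ij} = gamma(|i - j|),
                       (r_p)_i = gamma(i),   i,j = 1..p.
Substitute the sample gammas (Toeplitz matrix and right-hand side of size 2):
  Gamma_p = [[2.0502, -1.465], [-1.465, 2.0502]]
  r_p     = [-1.465, 0.9886]
Written out:
  2.0502 phi_1 - 1.465 phi_2 = -1.465
  -1.465 phi_1 + 2.0502 phi_2 = 0.9886
Solve by Cramer's rule:
  det = gamma(0)^2 - gamma(1)^2 = (2.0502)^2 - (-1.465)^2 = 4.20332004 - 2.146225 = 2.05709504
  phi_hat_1 = [gamma(1) gamma(0) - gamma(1) gamma(2)] / det = [(-1.465)(2.0502) - (-1.465)(0.9886)] / 2.05709504 = -1.555244 / 2.05709504 = -0.756
  phi_hat_2 = [gamma(0) gamma(2) - gamma(1)^2] / det = [(2.0502)(0.9886) - (-1.465)^2] / 2.05709504 = -0.11939728 / 2.05709504 = -0.058
So phi_hat = [-0.7560, -0.0580].
Therefore phi_hat_1 = -0.7560.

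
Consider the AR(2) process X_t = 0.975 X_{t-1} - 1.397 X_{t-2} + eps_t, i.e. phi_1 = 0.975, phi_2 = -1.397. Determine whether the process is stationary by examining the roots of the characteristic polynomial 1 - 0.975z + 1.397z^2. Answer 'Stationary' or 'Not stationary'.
\text{Not stationary}

The AR(p) characteristic polynomial is P(z) = 1 - 0.975z + 1.397z^2.
Stationarity requires all roots to lie outside the unit circle, i.e. |z| > 1 for every root.
Set 1 + (-0.975) z + (1.397) z^2 = 0, i.e. a z^2 + b z + c = 0 with a = 1.397, b = -0.975, c = 1.
Discriminant D = b^2 - 4ac = (-0.975)^2 - 4*(1.397)*1 = 0.950625 - (5.588) = -4.637375.
D < 0, so the roots are the complex-conjugate pair z = (-b +/- i sqrt(-D)) / (2a) = 0.349 +/- 0.7707i.
For a conjugate pair |z|^2 = z * conj(z) = (product of roots) = c/a = 1/(1.397) = 0.71582, so |z| = sqrt(0.71582) = 0.8461 for both roots.
Moduli of all roots: 0.8461, 0.8461.
All moduli strictly greater than 1? No.
Verdict: Not stationary.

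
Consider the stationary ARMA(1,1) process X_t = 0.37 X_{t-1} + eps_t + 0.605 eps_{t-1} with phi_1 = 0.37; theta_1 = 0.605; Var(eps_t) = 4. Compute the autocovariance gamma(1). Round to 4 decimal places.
\gamma(1) = 5.5301

Multiply the model equation by X_{t-k} and take expectations. With theta_0 = psi_0 = 1 and psi_j the MA(infinity) weights, this gives
  gamma(k) - sum_i phi_i gamma(k-i) = c_k,
  c_k = sigma^2 * sum_{j=k..q} theta_j psi_{j-k}   (c_k = 0 for k > q),
using gamma(-m) = gamma(m).
psi-weights needed (psi_j = theta_j + sum_i phi_i psi_{j-i}):
  psi_1 = theta_1 + phi_1 = 0.605 + (0.37) = 0.975
Right-hand sides:
  c_0 = sigma^2 (1 + theta_1 psi_1) = 4 * (1 + (0.605)(0.975)) = 4 * 1.589875 = 6.3595
  c_1 = sigma^2 theta_1 = 4 * (0.605) = 2.42
  c_2 = 0
Equations for k = 0 and k = 1 (AR order 1):
  gamma(0) = phi_1 gamma(1) + c_0
  gamma(1) = phi_1 gamma(0) + c_1
Substituting the second into the first: gamma(0) (1 - phi_1^2) = c_0 + phi_1 c_1, so
  gamma(0) = (c_0 + phi_1 c_1) / (1 - phi_1^2) = (6.3595 + (0.37)(2.42)) / (1 - (0.37)^2) = 7.2549 / 0.8631 = 8.405631.
  gamma(1) = phi_1 gamma(0) + c_1 = (0.37)(8.405631) + (2.42) = 5.530083.
Therefore gamma(1) = 5.5301 (to 4 decimal places).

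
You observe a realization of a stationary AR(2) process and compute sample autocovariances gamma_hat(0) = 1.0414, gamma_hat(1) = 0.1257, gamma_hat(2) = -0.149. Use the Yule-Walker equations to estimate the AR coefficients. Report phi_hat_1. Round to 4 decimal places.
\hat\phi_{1} = 0.1400

The Yule-Walker equations for an AR(p) process read, in matrix form,
  Gamma_p phi = r_p,   with   (Gamma_p)_{ij} = gamma(|i - j|),
                       (r_p)_i = gamma(i),   i,j = 1..p.
Substitute the sample gammas (Toeplitz matrix and right-hand side of size 2):
  Gamma_p = [[1.0414, 0.1257], [0.1257, 1.0414]]
  r_p     = [0.1257, -0.149]
Written out:
  1.0414 phi_1 + 0.1257 phi_2 = 0.1257
  0.1257 phi_1 + 1.0414 phi_2 = -0.149
Solve by Cramer's rule:
  det = gamma(0)^2 - gamma(1)^2 = (1.0414)^2 - (0.1257)^2 = 1.08451396 - 0.01580049 = 1.06871347
  phi_hat_1 = [gamma(1) gamma(0) - gamma(1) gamma(2)] / det = [(0.1257)(1.0414) - (0.1257)(-0.149)] / 1.06871347 = 0.14963328 / 1.06871347 = 0.14
  phi_hat_2 = [gamma(0) gamma(2) - gamma(1)^2] / det = [(1.0414)(-0.149) - (0.1257)^2] / 1.06871347 = -0.17096909 / 1.06871347 = -0.16
So phi_hat = [0.1400, -0.1600].
Therefore phi_hat_1 = 0.1400.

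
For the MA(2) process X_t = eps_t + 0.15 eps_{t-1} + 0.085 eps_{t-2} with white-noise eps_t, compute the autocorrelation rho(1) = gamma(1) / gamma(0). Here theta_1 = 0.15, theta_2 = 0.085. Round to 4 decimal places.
\rho(1) = 0.1581

For an MA(q) process with theta_0 = 1, the autocovariance is
  gamma(k) = sigma^2 * sum_{i=0..q-k} theta_i * theta_{i+k},
and rho(k) = gamma(k) / gamma(0). Sigma^2 cancels.
  numerator   = (1)*(0.15) + (0.15)*(0.085) = 0.16275.
  denominator = (1)^2 + (0.15)^2 + (0.085)^2 = 1.029725.
  rho(1) = 0.16275 / 1.029725 = 0.1581.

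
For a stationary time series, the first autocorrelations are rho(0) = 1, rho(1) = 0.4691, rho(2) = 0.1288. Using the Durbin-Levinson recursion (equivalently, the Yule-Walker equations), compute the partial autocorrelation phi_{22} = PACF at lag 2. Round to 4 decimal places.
\phi_{22} = -0.1170

The PACF at lag k is phi_{kk}, the last component of the solution
to the Yule-Walker system G_k phi = r_k where
  (G_k)_{ij} = rho(|i - j|), (r_k)_i = rho(i), i,j = 1..k.
Equivalently, Durbin-Levinson gives phi_{kk} iteratively:
  phi_{11} = rho(1)
  phi_{kk} = [rho(k) - sum_{j=1..k-1} phi_{k-1,j} rho(k-j)]
            / [1 - sum_{j=1..k-1} phi_{k-1,j} rho(j)],
  phi_{k,j} = phi_{k-1,j} - phi_{kk} phi_{k-1,k-j},  j = 1..k-1.
Step k = 1:
  phi_11 = rho(1) = 0.4691.
Step k = 2:
  phi_22 = [rho(2) - phi_11 rho(1)] / [1 - phi_11 rho(1)] = [0.1288 - (0.4691)(0.4691)] / [1 - (0.4691)(0.4691)]
         = -0.09125481 / 0.77994519 = -0.117.
Therefore phi_{22} = -0.1170.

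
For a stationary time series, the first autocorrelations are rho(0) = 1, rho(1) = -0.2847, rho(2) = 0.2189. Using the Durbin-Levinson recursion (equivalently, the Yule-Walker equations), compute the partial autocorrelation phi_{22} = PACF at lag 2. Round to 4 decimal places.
\phi_{22} = 0.1500

The PACF at lag k is phi_{kk}, the last component of the solution
to the Yule-Walker system G_k phi = r_k where
  (G_k)_{ij} = rho(|i - j|), (r_k)_i = rho(i), i,j = 1..k.
Equivalently, Durbin-Levinson gives phi_{kk} iteratively:
  phi_{11} = rho(1)
  phi_{kk} = [rho(k) - sum_{j=1..k-1} phi_{k-1,j} rho(k-j)]
            / [1 - sum_{j=1..k-1} phi_{k-1,j} rho(j)],
  phi_{k,j} = phi_{k-1,j} - phi_{kk} phi_{k-1,k-j},  j = 1..k-1.
Step k = 1:
  phi_11 = rho(1) = -0.2847.
Step k = 2:
  phi_22 = [rho(2) - phi_11 rho(1)] / [1 - phi_11 rho(1)] = [0.2189 - (-0.2847)(-0.2847)] / [1 - (-0.2847)(-0.2847)]
         = 0.13784591 / 0.91894591 = 0.15.
Therefore phi_{22} = 0.1500.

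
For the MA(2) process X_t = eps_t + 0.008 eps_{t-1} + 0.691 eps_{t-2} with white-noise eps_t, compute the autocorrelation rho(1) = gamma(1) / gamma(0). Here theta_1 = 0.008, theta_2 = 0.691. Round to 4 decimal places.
\rho(1) = 0.0092

For an MA(q) process with theta_0 = 1, the autocovariance is
  gamma(k) = sigma^2 * sum_{i=0..q-k} theta_i * theta_{i+k},
and rho(k) = gamma(k) / gamma(0). Sigma^2 cancels.
  numerator   = (1)*(0.008) + (0.008)*(0.691) = 0.013528.
  denominator = (1)^2 + (0.008)^2 + (0.691)^2 = 1.477545.
  rho(1) = 0.013528 / 1.477545 = 0.0092.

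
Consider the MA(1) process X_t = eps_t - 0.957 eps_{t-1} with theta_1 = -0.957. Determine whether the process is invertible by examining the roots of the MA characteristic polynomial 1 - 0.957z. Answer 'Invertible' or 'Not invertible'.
\text{Invertible}

The MA(q) characteristic polynomial is P(z) = 1 - 0.957z.
Invertibility requires all roots to lie outside the unit circle, i.e. |z| > 1 for every root.
This is linear in z: 1 + (-0.957) z = 0  =>  z = -1/(-0.957) = 1.044932,  |z| = 1.044932.
Moduli of all roots: 1.0449.
All moduli strictly greater than 1? Yes.
Verdict: Invertible.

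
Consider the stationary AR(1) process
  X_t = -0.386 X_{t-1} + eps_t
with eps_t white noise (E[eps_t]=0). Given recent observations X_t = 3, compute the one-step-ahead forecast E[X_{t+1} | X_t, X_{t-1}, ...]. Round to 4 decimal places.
E[X_{t+1} \mid \mathcal F_t] = -1.1580

For an AR(p) model X_t = c + sum_i phi_i X_{t-i} + eps_t, the
one-step-ahead conditional mean is
  E[X_{t+1} | X_t, ...] = c + sum_i phi_i X_{t+1-i}.
Substitute known values:
  E[X_{t+1} | ...] = (-0.386) * (3)
                   = -1.1580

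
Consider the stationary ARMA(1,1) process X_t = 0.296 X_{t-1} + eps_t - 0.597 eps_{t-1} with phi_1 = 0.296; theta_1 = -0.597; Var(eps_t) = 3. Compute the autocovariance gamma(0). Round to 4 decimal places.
\gamma(0) = 3.2979

Multiply the model equation by X_{t-k} and take expectations. With theta_0 = psi_0 = 1 and psi_j the MA(infinity) weights, this gives
  gamma(k) - sum_i phi_i gamma(k-i) = c_k,
  c_k = sigma^2 * sum_{j=k..q} theta_j psi_{j-k}   (c_k = 0 for k > q),
using gamma(-m) = gamma(m).
psi-weights needed (psi_j = theta_j + sum_i phi_i psi_{j-i}):
  psi_1 = theta_1 + phi_1 = -0.597 + (0.296) = -0.301
Right-hand sides:
  c_0 = sigma^2 (1 + theta_1 psi_1) = 3 * (1 + (-0.597)(-0.301)) = 3 * 1.179697 = 3.539091
  c_1 = sigma^2 theta_1 = 3 * (-0.597) = -1.791
  c_2 = 0
Equations for k = 0 and k = 1 (AR order 1):
  gamma(0) = phi_1 gamma(1) + c_0
  gamma(1) = phi_1 gamma(0) + c_1
Substituting the second into the first: gamma(0) (1 - phi_1^2) = c_0 + phi_1 c_1, so
  gamma(0) = (c_0 + phi_1 c_1) / (1 - phi_1^2) = (3.539091 + (0.296)(-1.791)) / (1 - (0.296)^2) = 3.008955 / 0.912384 = 3.297904.
Therefore gamma(0) = 3.2979 (to 4 decimal places).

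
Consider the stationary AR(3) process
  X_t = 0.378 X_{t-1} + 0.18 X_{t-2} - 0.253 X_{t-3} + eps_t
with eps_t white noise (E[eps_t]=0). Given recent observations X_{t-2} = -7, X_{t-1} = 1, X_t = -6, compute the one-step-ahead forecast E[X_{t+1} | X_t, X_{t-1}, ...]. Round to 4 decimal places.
E[X_{t+1} \mid \mathcal F_t] = -0.3170

For an AR(p) model X_t = c + sum_i phi_i X_{t-i} + eps_t, the
one-step-ahead conditional mean is
  E[X_{t+1} | X_t, ...] = c + sum_i phi_i X_{t+1-i}.
Substitute known values:
  E[X_{t+1} | ...] = (0.378) * (-6) + (0.18) * (1) + (-0.253) * (-7)
                   = -0.3170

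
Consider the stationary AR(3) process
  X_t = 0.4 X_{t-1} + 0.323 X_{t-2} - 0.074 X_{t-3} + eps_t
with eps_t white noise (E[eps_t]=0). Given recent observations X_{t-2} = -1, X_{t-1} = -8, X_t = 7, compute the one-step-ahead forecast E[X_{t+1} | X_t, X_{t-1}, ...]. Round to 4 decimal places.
E[X_{t+1} \mid \mathcal F_t] = 0.2900

For an AR(p) model X_t = c + sum_i phi_i X_{t-i} + eps_t, the
one-step-ahead conditional mean is
  E[X_{t+1} | X_t, ...] = c + sum_i phi_i X_{t+1-i}.
Substitute known values:
  E[X_{t+1} | ...] = (0.4) * (7) + (0.323) * (-8) + (-0.074) * (-1)
                   = 0.2900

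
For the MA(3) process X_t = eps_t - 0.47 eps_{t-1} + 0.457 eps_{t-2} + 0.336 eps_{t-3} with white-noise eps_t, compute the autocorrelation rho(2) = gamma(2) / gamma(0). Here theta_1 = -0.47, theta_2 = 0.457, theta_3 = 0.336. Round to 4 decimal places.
\rho(2) = 0.1939

For an MA(q) process with theta_0 = 1, the autocovariance is
  gamma(k) = sigma^2 * sum_{i=0..q-k} theta_i * theta_{i+k},
and rho(k) = gamma(k) / gamma(0). Sigma^2 cancels.
  numerator   = (1)*(0.457) + (-0.47)*(0.336) = 0.29908.
  denominator = (1)^2 + (-0.47)^2 + (0.457)^2 + (0.336)^2 = 1.542645.
  rho(2) = 0.29908 / 1.542645 = 0.1939.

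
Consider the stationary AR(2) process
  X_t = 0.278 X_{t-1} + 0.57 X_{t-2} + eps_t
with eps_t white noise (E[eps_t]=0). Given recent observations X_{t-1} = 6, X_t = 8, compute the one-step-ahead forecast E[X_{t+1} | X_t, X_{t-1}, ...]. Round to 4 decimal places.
E[X_{t+1} \mid \mathcal F_t] = 5.6440

For an AR(p) model X_t = c + sum_i phi_i X_{t-i} + eps_t, the
one-step-ahead conditional mean is
  E[X_{t+1} | X_t, ...] = c + sum_i phi_i X_{t+1-i}.
Substitute known values:
  E[X_{t+1} | ...] = (0.278) * (8) + (0.57) * (6)
                   = 5.6440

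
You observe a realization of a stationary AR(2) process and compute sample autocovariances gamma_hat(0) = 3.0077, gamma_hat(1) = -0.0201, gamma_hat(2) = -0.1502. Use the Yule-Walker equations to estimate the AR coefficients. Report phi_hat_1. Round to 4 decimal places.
\hat\phi_{1} = -0.0070

The Yule-Walker equations for an AR(p) process read, in matrix form,
  Gamma_p phi = r_p,   with   (Gamma_p)_{ij} = gamma(|i - j|),
                       (r_p)_i = gamma(i),   i,j = 1..p.
Substitute the sample gammas (Toeplitz matrix and right-hand side of size 2):
  Gamma_p = [[3.0077, -0.0201], [-0.0201, 3.0077]]
  r_p     = [-0.0201, -0.1502]
Written out:
  3.0077 phi_1 - 0.0201 phi_2 = -0.0201
  -0.0201 phi_1 + 3.0077 phi_2 = -0.1502
Solve by Cramer's rule:
  det = gamma(0)^2 - gamma(1)^2 = (3.0077)^2 - (-0.0201)^2 = 9.04625929 - 0.00040401 = 9.04585528
  phi_hat_1 = [gamma(1) gamma(0) - gamma(1) gamma(2)] / det = [(-0.0201)(3.0077) - (-0.0201)(-0.1502)] / 9.04585528 = -0.06347379 / 9.04585528 = -0.007
  phi_hat_2 = [gamma(0) gamma(2) - gamma(1)^2] / det = [(3.0077)(-0.1502) - (-0.0201)^2] / 9.04585528 = -0.45216055 / 9.04585528 = -0.05
So phi_hat = [-0.0070, -0.0500].
Therefore phi_hat_1 = -0.0070.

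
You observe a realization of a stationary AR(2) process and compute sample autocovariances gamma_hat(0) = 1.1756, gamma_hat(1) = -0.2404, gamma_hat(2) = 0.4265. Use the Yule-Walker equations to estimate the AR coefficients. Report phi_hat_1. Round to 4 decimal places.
\hat\phi_{1} = -0.1360

The Yule-Walker equations for an AR(p) process read, in matrix form,
  Gamma_p phi = r_p,   with   (Gamma_p)_{ij} = gamma(|i - j|),
                       (r_p)_i = gamma(i),   i,j = 1..p.
Substitute the sample gammas (Toeplitz matrix and right-hand side of size 2):
  Gamma_p = [[1.1756, -0.2404], [-0.2404, 1.1756]]
  r_p     = [-0.2404, 0.4265]
Written out:
  1.1756 phi_1 - 0.2404 phi_2 = -0.2404
  -0.2404 phi_1 + 1.1756 phi_2 = 0.4265
Solve by Cramer's rule:
  det = gamma(0)^2 - gamma(1)^2 = (1.1756)^2 - (-0.2404)^2 = 1.38203536 - 0.05779216 = 1.3242432
  phi_hat_1 = [gamma(1) gamma(0) - gamma(1) gamma(2)] / det = [(-0.2404)(1.1756) - (-0.2404)(0.4265)] / 1.3242432 = -0.18008364 / 1.3242432 = -0.136
  phi_hat_2 = [gamma(0) gamma(2) - gamma(1)^2] / det = [(1.1756)(0.4265) - (-0.2404)^2] / 1.3242432 = 0.44360124 / 1.3242432 = 0.335
So phi_hat = [-0.1360, 0.3350].
Therefore phi_hat_1 = -0.1360.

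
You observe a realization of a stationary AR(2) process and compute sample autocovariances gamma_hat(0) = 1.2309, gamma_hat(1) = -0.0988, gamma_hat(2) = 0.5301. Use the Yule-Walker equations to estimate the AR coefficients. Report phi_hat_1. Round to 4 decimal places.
\hat\phi_{1} = -0.0460

The Yule-Walker equations for an AR(p) process read, in matrix form,
  Gamma_p phi = r_p,   with   (Gamma_p)_{ij} = gamma(|i - j|),
                       (r_p)_i = gamma(i),   i,j = 1..p.
Substitute the sample gammas (Toeplitz matrix and right-hand side of size 2):
  Gamma_p = [[1.2309, -0.0988], [-0.0988, 1.2309]]
  r_p     = [-0.0988, 0.5301]
Written out:
  1.2309 phi_1 - 0.0988 phi_2 = -0.0988
  -0.0988 phi_1 + 1.2309 phi_2 = 0.5301
Solve by Cramer's rule:
  det = gamma(0)^2 - gamma(1)^2 = (1.2309)^2 - (-0.0988)^2 = 1.51511481 - 0.00976144 = 1.50535337
  phi_hat_1 = [gamma(1) gamma(0) - gamma(1) gamma(2)] / det = [(-0.0988)(1.2309) - (-0.0988)(0.5301)] / 1.50535337 = -0.06923904 / 1.50535337 = -0.046
  phi_hat_2 = [gamma(0) gamma(2) - gamma(1)^2] / det = [(1.2309)(0.5301) - (-0.0988)^2] / 1.50535337 = 0.64273865 / 1.50535337 = 0.427
So phi_hat = [-0.0460, 0.4270].
Therefore phi_hat_1 = -0.0460.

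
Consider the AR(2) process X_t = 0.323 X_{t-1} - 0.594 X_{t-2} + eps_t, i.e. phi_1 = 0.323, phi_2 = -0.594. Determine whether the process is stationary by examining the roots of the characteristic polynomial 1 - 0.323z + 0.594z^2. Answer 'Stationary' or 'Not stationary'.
\text{Stationary}

The AR(p) characteristic polynomial is P(z) = 1 - 0.323z + 0.594z^2.
Stationarity requires all roots to lie outside the unit circle, i.e. |z| > 1 for every root.
Set 1 + (-0.323) z + (0.594) z^2 = 0, i.e. a z^2 + b z + c = 0 with a = 0.594, b = -0.323, c = 1.
Discriminant D = b^2 - 4ac = (-0.323)^2 - 4*(0.594)*1 = 0.104329 - (2.376) = -2.271671.
D < 0, so the roots are the complex-conjugate pair z = (-b +/- i sqrt(-D)) / (2a) = 0.2719 +/- 1.2687i.
For a conjugate pair |z|^2 = z * conj(z) = (product of roots) = c/a = 1/(0.594) = 1.683502, so |z| = sqrt(1.683502) = 1.2975 for both roots.
Moduli of all roots: 1.2975, 1.2975.
All moduli strictly greater than 1? Yes.
Verdict: Stationary.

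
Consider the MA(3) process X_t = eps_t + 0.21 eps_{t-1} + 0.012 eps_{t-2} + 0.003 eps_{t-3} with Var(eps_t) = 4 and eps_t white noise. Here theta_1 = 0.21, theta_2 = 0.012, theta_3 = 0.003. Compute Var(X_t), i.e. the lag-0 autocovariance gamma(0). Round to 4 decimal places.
\gamma(0) = 4.1770

For an MA(q) process X_t = eps_t + sum_i theta_i eps_{t-i} with
Var(eps_t) = sigma^2, the variance is
  gamma(0) = sigma^2 * (1 + sum_i theta_i^2).
  sum_i theta_i^2 = (0.21)^2 + (0.012)^2 + (0.003)^2 = 0.0441 + 0.000144 + 0.000009 = 0.044253.
  gamma(0) = 4 * (1 + 0.044253) = 4 * 1.044253 = 4.177012, which rounds to 4.1770.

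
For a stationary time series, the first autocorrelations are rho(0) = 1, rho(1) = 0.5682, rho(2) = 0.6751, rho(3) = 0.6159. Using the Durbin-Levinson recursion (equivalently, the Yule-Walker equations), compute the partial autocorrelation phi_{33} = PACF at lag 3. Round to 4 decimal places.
\phi_{33} = 0.2759

The PACF at lag k is phi_{kk}, the last component of the solution
to the Yule-Walker system G_k phi = r_k where
  (G_k)_{ij} = rho(|i - j|), (r_k)_i = rho(i), i,j = 1..k.
Equivalently, Durbin-Levinson gives phi_{kk} iteratively:
  phi_{11} = rho(1)
  phi_{kk} = [rho(k) - sum_{j=1..k-1} phi_{k-1,j} rho(k-j)]
            / [1 - sum_{j=1..k-1} phi_{k-1,j} rho(j)],
  phi_{k,j} = phi_{k-1,j} - phi_{kk} phi_{k-1,k-j},  j = 1..k-1.
Step k = 1:
  phi_11 = rho(1) = 0.5682.
Step k = 2:
  phi_22 = [rho(2) - phi_11 rho(1)] / [1 - phi_11 rho(1)] = [0.6751 - (0.5682)(0.5682)] / [1 - (0.5682)(0.5682)]
         = 0.35224876 / 0.67714876 = 0.520194.
  Update: phi_21 = phi_11 - phi_22 phi_11 = 0.5682 - (0.520194)(0.5682) = 0.272626.
Step k = 3:
  phi_33 = [rho(3) - phi_21 rho(2) - phi_22 rho(1)] / [1 - phi_21 rho(1) - phi_22 rho(2)]
    numerator   = 0.6159 - (0.272626)(0.6751) - (0.520194)(0.5682) = 0.1362761
    denominator = 1 - (0.272626)(0.5682) - (0.520194)(0.6751) = 0.49391105
  phi_33 = 0.1362761 / 0.49391105 = 0.2759.
Therefore phi_{33} = 0.2759.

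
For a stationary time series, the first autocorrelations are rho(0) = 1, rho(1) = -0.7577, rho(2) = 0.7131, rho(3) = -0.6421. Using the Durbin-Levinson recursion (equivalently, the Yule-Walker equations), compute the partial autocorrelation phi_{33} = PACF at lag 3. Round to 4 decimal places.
\phi_{33} = -0.0810

The PACF at lag k is phi_{kk}, the last component of the solution
to the Yule-Walker system G_k phi = r_k where
  (G_k)_{ij} = rho(|i - j|), (r_k)_i = rho(i), i,j = 1..k.
Equivalently, Durbin-Levinson gives phi_{kk} iteratively:
  phi_{11} = rho(1)
  phi_{kk} = [rho(k) - sum_{j=1..k-1} phi_{k-1,j} rho(k-j)]
            / [1 - sum_{j=1..k-1} phi_{k-1,j} rho(j)],
  phi_{k,j} = phi_{k-1,j} - phi_{kk} phi_{k-1,k-j},  j = 1..k-1.
Step k = 1:
  phi_11 = rho(1) = -0.7577.
Step k = 2:
  phi_22 = [rho(2) - phi_11 rho(1)] / [1 - phi_11 rho(1)] = [0.7131 - (-0.7577)(-0.7577)] / [1 - (-0.7577)(-0.7577)]
         = 0.13899071 / 0.42589071 = 0.326353.
  Update: phi_21 = phi_11 - phi_22 phi_11 = -0.7577 - (0.326353)(-0.7577) = -0.510422.
Step k = 3:
  phi_33 = [rho(3) - phi_21 rho(2) - phi_22 rho(1)] / [1 - phi_21 rho(1) - phi_22 rho(2)]
    numerator   = -0.6421 - (-0.510422)(0.7131) - (0.326353)(-0.7577) = -0.03084017
    denominator = 1 - (-0.510422)(-0.7577) - (0.326353)(0.7131) = 0.38053068
  phi_33 = -0.03084017 / 0.38053068 = -0.081.
Therefore phi_{33} = -0.0810.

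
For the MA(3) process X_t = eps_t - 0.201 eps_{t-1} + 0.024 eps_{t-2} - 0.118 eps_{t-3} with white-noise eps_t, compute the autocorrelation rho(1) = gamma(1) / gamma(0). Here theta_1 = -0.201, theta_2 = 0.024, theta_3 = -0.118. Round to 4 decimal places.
\rho(1) = -0.1978

For an MA(q) process with theta_0 = 1, the autocovariance is
  gamma(k) = sigma^2 * sum_{i=0..q-k} theta_i * theta_{i+k},
and rho(k) = gamma(k) / gamma(0). Sigma^2 cancels.
  numerator   = (1)*(-0.201) + (-0.201)*(0.024) + (0.024)*(-0.118) = -0.208656.
  denominator = (1)^2 + (-0.201)^2 + (0.024)^2 + (-0.118)^2 = 1.054901.
  rho(1) = -0.208656 / 1.054901 = -0.1978.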